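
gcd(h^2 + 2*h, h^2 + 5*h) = h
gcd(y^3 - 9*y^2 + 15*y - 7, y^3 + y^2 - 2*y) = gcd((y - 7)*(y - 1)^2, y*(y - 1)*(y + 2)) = y - 1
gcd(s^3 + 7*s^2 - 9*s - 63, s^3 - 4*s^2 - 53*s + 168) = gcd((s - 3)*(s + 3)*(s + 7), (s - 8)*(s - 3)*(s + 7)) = s^2 + 4*s - 21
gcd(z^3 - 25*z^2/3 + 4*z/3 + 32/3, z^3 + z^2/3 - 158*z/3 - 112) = z - 8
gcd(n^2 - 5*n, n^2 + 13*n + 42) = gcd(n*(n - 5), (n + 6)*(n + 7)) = 1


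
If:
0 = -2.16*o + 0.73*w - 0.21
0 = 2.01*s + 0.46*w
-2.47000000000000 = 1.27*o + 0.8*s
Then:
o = -3.32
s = 2.18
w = -9.53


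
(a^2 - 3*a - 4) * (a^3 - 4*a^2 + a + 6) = a^5 - 7*a^4 + 9*a^3 + 19*a^2 - 22*a - 24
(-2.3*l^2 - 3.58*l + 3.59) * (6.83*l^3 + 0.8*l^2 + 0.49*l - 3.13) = -15.709*l^5 - 26.2914*l^4 + 20.5287*l^3 + 8.3168*l^2 + 12.9645*l - 11.2367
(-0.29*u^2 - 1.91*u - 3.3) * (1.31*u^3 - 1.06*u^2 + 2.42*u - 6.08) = -0.3799*u^5 - 2.1947*u^4 - 3.0002*u^3 + 0.639*u^2 + 3.6268*u + 20.064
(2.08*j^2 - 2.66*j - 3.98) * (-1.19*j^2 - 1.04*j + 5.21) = -2.4752*j^4 + 1.0022*j^3 + 18.3394*j^2 - 9.7194*j - 20.7358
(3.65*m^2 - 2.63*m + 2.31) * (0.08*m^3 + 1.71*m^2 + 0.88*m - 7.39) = 0.292*m^5 + 6.0311*m^4 - 1.1005*m^3 - 25.3378*m^2 + 21.4685*m - 17.0709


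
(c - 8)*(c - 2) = c^2 - 10*c + 16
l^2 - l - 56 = (l - 8)*(l + 7)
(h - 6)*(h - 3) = h^2 - 9*h + 18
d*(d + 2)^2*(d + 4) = d^4 + 8*d^3 + 20*d^2 + 16*d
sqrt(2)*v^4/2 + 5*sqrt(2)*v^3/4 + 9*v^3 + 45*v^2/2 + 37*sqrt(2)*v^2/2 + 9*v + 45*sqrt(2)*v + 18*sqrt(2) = (v + 1/2)*(v + 3*sqrt(2))*(v + 6*sqrt(2))*(sqrt(2)*v/2 + sqrt(2))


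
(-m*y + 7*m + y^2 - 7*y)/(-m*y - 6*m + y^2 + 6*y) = (y - 7)/(y + 6)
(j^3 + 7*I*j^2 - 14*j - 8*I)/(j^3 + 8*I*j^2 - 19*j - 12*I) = (j + 2*I)/(j + 3*I)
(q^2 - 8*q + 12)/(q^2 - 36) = (q - 2)/(q + 6)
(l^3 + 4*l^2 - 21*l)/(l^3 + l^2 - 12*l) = (l + 7)/(l + 4)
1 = 1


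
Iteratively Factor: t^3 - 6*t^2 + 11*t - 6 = (t - 3)*(t^2 - 3*t + 2) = (t - 3)*(t - 1)*(t - 2)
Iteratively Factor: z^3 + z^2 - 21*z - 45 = (z + 3)*(z^2 - 2*z - 15) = (z - 5)*(z + 3)*(z + 3)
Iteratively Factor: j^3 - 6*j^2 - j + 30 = (j - 3)*(j^2 - 3*j - 10) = (j - 3)*(j + 2)*(j - 5)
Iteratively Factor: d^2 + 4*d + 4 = (d + 2)*(d + 2)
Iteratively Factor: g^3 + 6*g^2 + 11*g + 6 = (g + 3)*(g^2 + 3*g + 2) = (g + 1)*(g + 3)*(g + 2)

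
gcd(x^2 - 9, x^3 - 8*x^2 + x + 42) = x - 3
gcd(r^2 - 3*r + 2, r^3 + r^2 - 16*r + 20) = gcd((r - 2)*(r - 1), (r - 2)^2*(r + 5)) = r - 2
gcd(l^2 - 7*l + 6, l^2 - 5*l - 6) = l - 6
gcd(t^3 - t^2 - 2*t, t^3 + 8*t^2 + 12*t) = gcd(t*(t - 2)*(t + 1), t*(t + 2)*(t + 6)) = t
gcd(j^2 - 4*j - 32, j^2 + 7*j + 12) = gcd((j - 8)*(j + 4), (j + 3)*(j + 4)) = j + 4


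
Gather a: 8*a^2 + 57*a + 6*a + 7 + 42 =8*a^2 + 63*a + 49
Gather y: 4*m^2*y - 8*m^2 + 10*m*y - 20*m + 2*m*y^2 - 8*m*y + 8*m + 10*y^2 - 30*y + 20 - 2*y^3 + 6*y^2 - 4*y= -8*m^2 - 12*m - 2*y^3 + y^2*(2*m + 16) + y*(4*m^2 + 2*m - 34) + 20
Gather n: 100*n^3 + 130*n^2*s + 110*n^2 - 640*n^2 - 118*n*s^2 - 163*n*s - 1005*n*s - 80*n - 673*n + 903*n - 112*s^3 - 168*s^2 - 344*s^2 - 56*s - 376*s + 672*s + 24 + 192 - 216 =100*n^3 + n^2*(130*s - 530) + n*(-118*s^2 - 1168*s + 150) - 112*s^3 - 512*s^2 + 240*s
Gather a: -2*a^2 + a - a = -2*a^2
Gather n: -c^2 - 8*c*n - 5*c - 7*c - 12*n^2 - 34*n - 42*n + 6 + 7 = -c^2 - 12*c - 12*n^2 + n*(-8*c - 76) + 13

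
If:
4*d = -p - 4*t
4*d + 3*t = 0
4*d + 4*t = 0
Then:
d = 0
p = 0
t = 0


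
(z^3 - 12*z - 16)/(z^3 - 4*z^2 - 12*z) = (z^2 - 2*z - 8)/(z*(z - 6))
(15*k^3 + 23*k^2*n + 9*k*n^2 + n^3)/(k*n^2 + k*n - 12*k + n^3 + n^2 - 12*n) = (15*k^2 + 8*k*n + n^2)/(n^2 + n - 12)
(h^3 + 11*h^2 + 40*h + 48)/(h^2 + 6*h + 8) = (h^2 + 7*h + 12)/(h + 2)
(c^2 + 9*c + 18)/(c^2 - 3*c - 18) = (c + 6)/(c - 6)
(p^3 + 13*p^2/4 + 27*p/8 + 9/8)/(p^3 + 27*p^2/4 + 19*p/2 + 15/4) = (p + 3/2)/(p + 5)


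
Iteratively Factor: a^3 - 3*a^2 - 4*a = (a + 1)*(a^2 - 4*a) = a*(a + 1)*(a - 4)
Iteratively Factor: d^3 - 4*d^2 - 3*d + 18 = (d - 3)*(d^2 - d - 6) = (d - 3)*(d + 2)*(d - 3)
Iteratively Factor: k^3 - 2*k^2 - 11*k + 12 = (k - 4)*(k^2 + 2*k - 3) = (k - 4)*(k + 3)*(k - 1)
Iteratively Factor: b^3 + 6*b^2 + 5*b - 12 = (b - 1)*(b^2 + 7*b + 12) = (b - 1)*(b + 4)*(b + 3)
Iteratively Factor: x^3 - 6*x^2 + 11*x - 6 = (x - 3)*(x^2 - 3*x + 2) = (x - 3)*(x - 1)*(x - 2)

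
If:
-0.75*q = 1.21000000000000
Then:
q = -1.61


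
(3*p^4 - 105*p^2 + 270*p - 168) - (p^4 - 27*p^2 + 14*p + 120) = 2*p^4 - 78*p^2 + 256*p - 288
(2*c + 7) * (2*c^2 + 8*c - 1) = 4*c^3 + 30*c^2 + 54*c - 7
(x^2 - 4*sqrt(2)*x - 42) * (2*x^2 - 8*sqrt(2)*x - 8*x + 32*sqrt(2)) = 2*x^4 - 16*sqrt(2)*x^3 - 8*x^3 - 20*x^2 + 64*sqrt(2)*x^2 + 80*x + 336*sqrt(2)*x - 1344*sqrt(2)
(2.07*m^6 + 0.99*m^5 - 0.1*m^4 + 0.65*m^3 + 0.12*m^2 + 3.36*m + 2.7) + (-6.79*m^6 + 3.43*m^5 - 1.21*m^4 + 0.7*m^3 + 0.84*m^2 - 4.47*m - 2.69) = -4.72*m^6 + 4.42*m^5 - 1.31*m^4 + 1.35*m^3 + 0.96*m^2 - 1.11*m + 0.0100000000000002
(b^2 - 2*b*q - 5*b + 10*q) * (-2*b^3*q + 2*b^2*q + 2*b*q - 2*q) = -2*b^5*q + 4*b^4*q^2 + 12*b^4*q - 24*b^3*q^2 - 8*b^3*q + 16*b^2*q^2 - 12*b^2*q + 24*b*q^2 + 10*b*q - 20*q^2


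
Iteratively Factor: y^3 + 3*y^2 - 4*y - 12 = (y + 2)*(y^2 + y - 6) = (y + 2)*(y + 3)*(y - 2)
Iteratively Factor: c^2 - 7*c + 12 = (c - 3)*(c - 4)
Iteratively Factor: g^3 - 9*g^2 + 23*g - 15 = (g - 1)*(g^2 - 8*g + 15) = (g - 3)*(g - 1)*(g - 5)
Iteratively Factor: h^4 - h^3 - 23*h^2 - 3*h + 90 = (h - 5)*(h^3 + 4*h^2 - 3*h - 18) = (h - 5)*(h - 2)*(h^2 + 6*h + 9) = (h - 5)*(h - 2)*(h + 3)*(h + 3)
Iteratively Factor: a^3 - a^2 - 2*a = (a)*(a^2 - a - 2) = a*(a + 1)*(a - 2)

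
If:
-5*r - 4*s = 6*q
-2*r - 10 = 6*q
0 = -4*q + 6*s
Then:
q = -75/19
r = 130/19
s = -50/19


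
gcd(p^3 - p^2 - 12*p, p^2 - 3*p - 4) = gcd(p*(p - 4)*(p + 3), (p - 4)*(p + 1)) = p - 4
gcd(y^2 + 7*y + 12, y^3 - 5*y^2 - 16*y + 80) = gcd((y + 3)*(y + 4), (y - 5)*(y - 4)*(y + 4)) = y + 4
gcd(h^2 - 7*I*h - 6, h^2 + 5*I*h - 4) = 1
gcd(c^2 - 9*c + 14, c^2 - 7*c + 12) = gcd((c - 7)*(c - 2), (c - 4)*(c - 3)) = 1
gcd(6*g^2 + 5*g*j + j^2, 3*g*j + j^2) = 3*g + j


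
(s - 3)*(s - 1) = s^2 - 4*s + 3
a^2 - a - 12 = (a - 4)*(a + 3)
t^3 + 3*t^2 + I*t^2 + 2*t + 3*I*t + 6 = (t + 3)*(t - I)*(t + 2*I)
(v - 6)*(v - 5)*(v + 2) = v^3 - 9*v^2 + 8*v + 60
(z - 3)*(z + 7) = z^2 + 4*z - 21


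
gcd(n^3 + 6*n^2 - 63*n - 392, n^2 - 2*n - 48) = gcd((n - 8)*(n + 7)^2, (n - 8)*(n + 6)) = n - 8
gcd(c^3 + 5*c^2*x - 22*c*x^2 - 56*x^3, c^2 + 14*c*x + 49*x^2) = c + 7*x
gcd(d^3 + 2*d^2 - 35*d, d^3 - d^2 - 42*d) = d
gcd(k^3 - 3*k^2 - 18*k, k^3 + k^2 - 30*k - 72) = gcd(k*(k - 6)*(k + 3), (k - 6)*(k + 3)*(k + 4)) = k^2 - 3*k - 18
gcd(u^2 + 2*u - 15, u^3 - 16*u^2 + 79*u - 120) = u - 3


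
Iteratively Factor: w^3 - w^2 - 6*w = (w - 3)*(w^2 + 2*w) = w*(w - 3)*(w + 2)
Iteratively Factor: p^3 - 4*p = (p)*(p^2 - 4) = p*(p + 2)*(p - 2)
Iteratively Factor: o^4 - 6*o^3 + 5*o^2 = (o)*(o^3 - 6*o^2 + 5*o) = o*(o - 1)*(o^2 - 5*o) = o^2*(o - 1)*(o - 5)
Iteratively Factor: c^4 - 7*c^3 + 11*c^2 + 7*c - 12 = (c + 1)*(c^3 - 8*c^2 + 19*c - 12) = (c - 3)*(c + 1)*(c^2 - 5*c + 4) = (c - 3)*(c - 1)*(c + 1)*(c - 4)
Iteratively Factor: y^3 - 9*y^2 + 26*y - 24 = (y - 2)*(y^2 - 7*y + 12) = (y - 3)*(y - 2)*(y - 4)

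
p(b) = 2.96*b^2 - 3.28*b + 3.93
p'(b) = 5.92*b - 3.28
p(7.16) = 132.19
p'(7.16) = 39.11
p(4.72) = 54.39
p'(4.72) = 24.66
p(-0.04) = 4.07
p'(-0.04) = -3.52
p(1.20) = 4.26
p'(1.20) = 3.82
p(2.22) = 11.24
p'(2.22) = 9.86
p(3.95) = 37.16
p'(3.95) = 20.10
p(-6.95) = 169.70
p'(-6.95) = -44.42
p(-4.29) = 72.48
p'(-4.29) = -28.68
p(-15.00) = 719.13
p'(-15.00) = -92.08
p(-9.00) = 273.21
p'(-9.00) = -56.56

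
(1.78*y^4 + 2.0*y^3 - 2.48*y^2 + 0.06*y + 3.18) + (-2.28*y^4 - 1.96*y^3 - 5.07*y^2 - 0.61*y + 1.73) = -0.5*y^4 + 0.04*y^3 - 7.55*y^2 - 0.55*y + 4.91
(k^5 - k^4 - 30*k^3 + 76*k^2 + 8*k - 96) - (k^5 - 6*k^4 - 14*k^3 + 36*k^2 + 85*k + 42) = 5*k^4 - 16*k^3 + 40*k^2 - 77*k - 138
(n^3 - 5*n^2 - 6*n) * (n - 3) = n^4 - 8*n^3 + 9*n^2 + 18*n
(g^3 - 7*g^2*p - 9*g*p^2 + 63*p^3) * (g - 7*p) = g^4 - 14*g^3*p + 40*g^2*p^2 + 126*g*p^3 - 441*p^4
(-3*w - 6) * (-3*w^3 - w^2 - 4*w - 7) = 9*w^4 + 21*w^3 + 18*w^2 + 45*w + 42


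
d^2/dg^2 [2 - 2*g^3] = -12*g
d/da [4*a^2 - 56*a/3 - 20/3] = 8*a - 56/3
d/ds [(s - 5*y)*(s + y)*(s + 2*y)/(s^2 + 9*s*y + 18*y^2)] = (s^4 + 18*s^3*y + 49*s^2*y^2 - 52*s*y^3 - 144*y^4)/(s^4 + 18*s^3*y + 117*s^2*y^2 + 324*s*y^3 + 324*y^4)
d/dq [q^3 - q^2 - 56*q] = 3*q^2 - 2*q - 56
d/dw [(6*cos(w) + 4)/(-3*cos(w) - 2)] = 0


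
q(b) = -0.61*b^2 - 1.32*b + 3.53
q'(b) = -1.22*b - 1.32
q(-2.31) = 3.32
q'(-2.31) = 1.50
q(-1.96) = 3.77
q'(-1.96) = 1.07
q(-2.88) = 2.27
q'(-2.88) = 2.19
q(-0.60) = 4.10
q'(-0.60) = -0.59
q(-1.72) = 4.00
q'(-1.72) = 0.78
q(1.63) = -0.24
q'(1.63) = -3.31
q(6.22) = -28.28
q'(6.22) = -8.91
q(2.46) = -3.41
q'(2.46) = -4.32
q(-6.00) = -10.51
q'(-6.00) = 6.00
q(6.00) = -26.35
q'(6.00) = -8.64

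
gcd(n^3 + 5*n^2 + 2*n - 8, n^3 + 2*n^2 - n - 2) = n^2 + n - 2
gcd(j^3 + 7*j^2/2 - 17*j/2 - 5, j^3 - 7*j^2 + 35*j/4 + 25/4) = j + 1/2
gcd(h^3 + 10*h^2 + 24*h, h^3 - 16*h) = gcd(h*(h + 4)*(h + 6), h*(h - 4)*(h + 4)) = h^2 + 4*h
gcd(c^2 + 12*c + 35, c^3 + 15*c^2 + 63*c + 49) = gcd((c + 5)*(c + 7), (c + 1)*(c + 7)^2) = c + 7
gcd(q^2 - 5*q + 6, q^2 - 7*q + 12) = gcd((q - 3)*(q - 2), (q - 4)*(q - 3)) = q - 3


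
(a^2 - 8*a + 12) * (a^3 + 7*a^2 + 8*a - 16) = a^5 - a^4 - 36*a^3 + 4*a^2 + 224*a - 192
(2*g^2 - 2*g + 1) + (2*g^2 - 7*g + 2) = 4*g^2 - 9*g + 3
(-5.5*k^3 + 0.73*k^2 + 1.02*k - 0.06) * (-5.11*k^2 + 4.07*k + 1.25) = 28.105*k^5 - 26.1153*k^4 - 9.1161*k^3 + 5.3705*k^2 + 1.0308*k - 0.075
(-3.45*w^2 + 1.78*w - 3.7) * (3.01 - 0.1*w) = 0.345*w^3 - 10.5625*w^2 + 5.7278*w - 11.137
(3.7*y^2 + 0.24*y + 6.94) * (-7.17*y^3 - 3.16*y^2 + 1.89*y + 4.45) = -26.529*y^5 - 13.4128*y^4 - 43.5252*y^3 - 5.0118*y^2 + 14.1846*y + 30.883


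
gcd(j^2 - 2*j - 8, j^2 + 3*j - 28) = j - 4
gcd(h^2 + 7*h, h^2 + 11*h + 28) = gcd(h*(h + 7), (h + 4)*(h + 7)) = h + 7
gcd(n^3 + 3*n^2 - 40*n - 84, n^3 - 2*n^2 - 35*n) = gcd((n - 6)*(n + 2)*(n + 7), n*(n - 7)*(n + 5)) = 1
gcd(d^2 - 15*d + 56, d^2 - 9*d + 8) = d - 8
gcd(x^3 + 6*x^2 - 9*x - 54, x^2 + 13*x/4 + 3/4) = x + 3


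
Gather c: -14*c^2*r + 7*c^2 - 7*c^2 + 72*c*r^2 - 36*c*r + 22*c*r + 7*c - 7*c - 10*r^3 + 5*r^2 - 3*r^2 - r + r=-14*c^2*r + c*(72*r^2 - 14*r) - 10*r^3 + 2*r^2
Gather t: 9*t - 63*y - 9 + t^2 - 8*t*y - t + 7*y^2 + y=t^2 + t*(8 - 8*y) + 7*y^2 - 62*y - 9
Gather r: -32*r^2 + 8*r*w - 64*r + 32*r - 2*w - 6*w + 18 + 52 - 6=-32*r^2 + r*(8*w - 32) - 8*w + 64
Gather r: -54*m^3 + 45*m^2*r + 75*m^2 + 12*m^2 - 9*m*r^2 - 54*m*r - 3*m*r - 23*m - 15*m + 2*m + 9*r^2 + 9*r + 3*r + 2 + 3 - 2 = -54*m^3 + 87*m^2 - 36*m + r^2*(9 - 9*m) + r*(45*m^2 - 57*m + 12) + 3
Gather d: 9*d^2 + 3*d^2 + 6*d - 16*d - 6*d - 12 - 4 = 12*d^2 - 16*d - 16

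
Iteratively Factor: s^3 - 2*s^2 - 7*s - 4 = (s + 1)*(s^2 - 3*s - 4) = (s - 4)*(s + 1)*(s + 1)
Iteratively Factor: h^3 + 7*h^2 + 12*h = (h + 3)*(h^2 + 4*h) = (h + 3)*(h + 4)*(h)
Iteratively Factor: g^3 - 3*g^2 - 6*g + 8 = (g + 2)*(g^2 - 5*g + 4) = (g - 4)*(g + 2)*(g - 1)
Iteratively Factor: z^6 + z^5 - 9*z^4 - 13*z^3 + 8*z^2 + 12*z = (z + 2)*(z^5 - z^4 - 7*z^3 + z^2 + 6*z) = (z - 3)*(z + 2)*(z^4 + 2*z^3 - z^2 - 2*z) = (z - 3)*(z - 1)*(z + 2)*(z^3 + 3*z^2 + 2*z) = (z - 3)*(z - 1)*(z + 1)*(z + 2)*(z^2 + 2*z) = (z - 3)*(z - 1)*(z + 1)*(z + 2)^2*(z)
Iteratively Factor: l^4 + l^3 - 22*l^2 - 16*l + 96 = (l - 4)*(l^3 + 5*l^2 - 2*l - 24) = (l - 4)*(l + 3)*(l^2 + 2*l - 8) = (l - 4)*(l + 3)*(l + 4)*(l - 2)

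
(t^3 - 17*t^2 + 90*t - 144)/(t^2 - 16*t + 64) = (t^2 - 9*t + 18)/(t - 8)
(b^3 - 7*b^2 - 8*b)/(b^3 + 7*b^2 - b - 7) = b*(b - 8)/(b^2 + 6*b - 7)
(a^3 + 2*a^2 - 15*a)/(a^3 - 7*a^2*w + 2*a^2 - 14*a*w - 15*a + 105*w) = a/(a - 7*w)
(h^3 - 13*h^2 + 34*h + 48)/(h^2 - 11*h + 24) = (h^2 - 5*h - 6)/(h - 3)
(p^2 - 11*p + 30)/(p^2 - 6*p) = (p - 5)/p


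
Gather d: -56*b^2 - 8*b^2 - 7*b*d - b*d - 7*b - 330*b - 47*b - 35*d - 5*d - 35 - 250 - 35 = -64*b^2 - 384*b + d*(-8*b - 40) - 320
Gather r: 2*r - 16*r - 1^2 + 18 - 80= -14*r - 63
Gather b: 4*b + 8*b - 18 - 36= 12*b - 54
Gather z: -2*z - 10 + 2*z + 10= 0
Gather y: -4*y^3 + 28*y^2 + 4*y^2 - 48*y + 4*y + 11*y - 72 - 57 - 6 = -4*y^3 + 32*y^2 - 33*y - 135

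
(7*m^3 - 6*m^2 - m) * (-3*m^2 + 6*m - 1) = -21*m^5 + 60*m^4 - 40*m^3 + m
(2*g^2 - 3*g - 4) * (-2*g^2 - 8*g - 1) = -4*g^4 - 10*g^3 + 30*g^2 + 35*g + 4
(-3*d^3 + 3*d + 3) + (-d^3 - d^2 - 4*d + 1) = -4*d^3 - d^2 - d + 4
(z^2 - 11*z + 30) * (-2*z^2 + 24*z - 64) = -2*z^4 + 46*z^3 - 388*z^2 + 1424*z - 1920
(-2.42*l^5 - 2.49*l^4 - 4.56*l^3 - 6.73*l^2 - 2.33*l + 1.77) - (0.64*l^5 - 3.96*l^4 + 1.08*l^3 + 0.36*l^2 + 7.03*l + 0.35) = -3.06*l^5 + 1.47*l^4 - 5.64*l^3 - 7.09*l^2 - 9.36*l + 1.42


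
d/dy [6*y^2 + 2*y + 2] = 12*y + 2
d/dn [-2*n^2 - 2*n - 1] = -4*n - 2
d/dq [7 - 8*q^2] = -16*q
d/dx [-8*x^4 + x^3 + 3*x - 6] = -32*x^3 + 3*x^2 + 3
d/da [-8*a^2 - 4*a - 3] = -16*a - 4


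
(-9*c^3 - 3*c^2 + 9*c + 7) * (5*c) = -45*c^4 - 15*c^3 + 45*c^2 + 35*c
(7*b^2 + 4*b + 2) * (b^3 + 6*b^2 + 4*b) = 7*b^5 + 46*b^4 + 54*b^3 + 28*b^2 + 8*b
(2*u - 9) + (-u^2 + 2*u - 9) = -u^2 + 4*u - 18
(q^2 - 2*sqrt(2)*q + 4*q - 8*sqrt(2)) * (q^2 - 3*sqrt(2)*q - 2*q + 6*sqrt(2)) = q^4 - 5*sqrt(2)*q^3 + 2*q^3 - 10*sqrt(2)*q^2 + 4*q^2 + 24*q + 40*sqrt(2)*q - 96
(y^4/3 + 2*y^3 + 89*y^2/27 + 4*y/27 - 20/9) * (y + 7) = y^5/3 + 13*y^4/3 + 467*y^3/27 + 209*y^2/9 - 32*y/27 - 140/9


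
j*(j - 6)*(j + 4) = j^3 - 2*j^2 - 24*j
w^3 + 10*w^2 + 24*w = w*(w + 4)*(w + 6)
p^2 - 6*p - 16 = (p - 8)*(p + 2)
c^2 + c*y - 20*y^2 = (c - 4*y)*(c + 5*y)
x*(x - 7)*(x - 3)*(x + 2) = x^4 - 8*x^3 + x^2 + 42*x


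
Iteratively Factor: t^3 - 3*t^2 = (t)*(t^2 - 3*t) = t^2*(t - 3)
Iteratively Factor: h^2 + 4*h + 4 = (h + 2)*(h + 2)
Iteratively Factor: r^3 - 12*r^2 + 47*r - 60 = (r - 3)*(r^2 - 9*r + 20) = (r - 4)*(r - 3)*(r - 5)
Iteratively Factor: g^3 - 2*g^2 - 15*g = (g)*(g^2 - 2*g - 15) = g*(g - 5)*(g + 3)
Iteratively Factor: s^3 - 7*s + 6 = (s - 1)*(s^2 + s - 6) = (s - 2)*(s - 1)*(s + 3)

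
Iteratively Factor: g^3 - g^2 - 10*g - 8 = (g + 1)*(g^2 - 2*g - 8) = (g - 4)*(g + 1)*(g + 2)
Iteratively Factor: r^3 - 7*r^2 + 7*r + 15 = (r - 3)*(r^2 - 4*r - 5) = (r - 3)*(r + 1)*(r - 5)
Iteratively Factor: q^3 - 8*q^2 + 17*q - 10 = (q - 2)*(q^2 - 6*q + 5) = (q - 5)*(q - 2)*(q - 1)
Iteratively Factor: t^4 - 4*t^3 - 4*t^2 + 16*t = (t - 2)*(t^3 - 2*t^2 - 8*t) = (t - 2)*(t + 2)*(t^2 - 4*t) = t*(t - 2)*(t + 2)*(t - 4)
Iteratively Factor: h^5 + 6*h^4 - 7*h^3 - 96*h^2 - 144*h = (h)*(h^4 + 6*h^3 - 7*h^2 - 96*h - 144) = h*(h + 3)*(h^3 + 3*h^2 - 16*h - 48) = h*(h + 3)*(h + 4)*(h^2 - h - 12) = h*(h - 4)*(h + 3)*(h + 4)*(h + 3)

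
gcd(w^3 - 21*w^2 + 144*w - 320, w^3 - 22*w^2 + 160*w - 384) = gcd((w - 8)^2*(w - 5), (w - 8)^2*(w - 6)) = w^2 - 16*w + 64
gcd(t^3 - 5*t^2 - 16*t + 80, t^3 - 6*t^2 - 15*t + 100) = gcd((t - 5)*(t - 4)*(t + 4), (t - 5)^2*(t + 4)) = t^2 - t - 20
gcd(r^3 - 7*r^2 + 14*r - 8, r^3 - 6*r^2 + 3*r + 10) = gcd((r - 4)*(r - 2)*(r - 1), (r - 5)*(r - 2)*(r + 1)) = r - 2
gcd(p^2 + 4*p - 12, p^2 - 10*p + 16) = p - 2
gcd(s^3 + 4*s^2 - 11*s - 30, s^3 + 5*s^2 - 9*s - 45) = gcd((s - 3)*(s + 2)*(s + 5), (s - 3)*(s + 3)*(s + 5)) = s^2 + 2*s - 15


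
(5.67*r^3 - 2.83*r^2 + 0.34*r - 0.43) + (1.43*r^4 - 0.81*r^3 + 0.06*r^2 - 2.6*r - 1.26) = 1.43*r^4 + 4.86*r^3 - 2.77*r^2 - 2.26*r - 1.69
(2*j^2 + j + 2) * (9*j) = 18*j^3 + 9*j^2 + 18*j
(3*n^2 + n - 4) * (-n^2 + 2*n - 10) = -3*n^4 + 5*n^3 - 24*n^2 - 18*n + 40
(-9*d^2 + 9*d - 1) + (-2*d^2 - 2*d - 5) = -11*d^2 + 7*d - 6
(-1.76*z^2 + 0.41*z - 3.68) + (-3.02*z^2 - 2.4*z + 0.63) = -4.78*z^2 - 1.99*z - 3.05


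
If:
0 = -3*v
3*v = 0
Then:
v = 0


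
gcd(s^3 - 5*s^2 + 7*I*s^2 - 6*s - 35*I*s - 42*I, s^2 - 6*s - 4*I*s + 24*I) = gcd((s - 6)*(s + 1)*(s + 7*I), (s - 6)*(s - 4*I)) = s - 6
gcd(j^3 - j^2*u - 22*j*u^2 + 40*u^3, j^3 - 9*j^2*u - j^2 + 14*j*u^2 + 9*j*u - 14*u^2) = -j + 2*u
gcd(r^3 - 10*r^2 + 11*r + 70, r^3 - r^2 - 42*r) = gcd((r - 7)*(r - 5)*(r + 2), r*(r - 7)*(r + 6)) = r - 7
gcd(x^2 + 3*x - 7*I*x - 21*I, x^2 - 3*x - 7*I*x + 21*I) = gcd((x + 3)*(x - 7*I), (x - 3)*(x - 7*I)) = x - 7*I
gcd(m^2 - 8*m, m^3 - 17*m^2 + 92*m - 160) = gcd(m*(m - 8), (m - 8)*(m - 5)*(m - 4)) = m - 8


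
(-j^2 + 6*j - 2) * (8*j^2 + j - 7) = -8*j^4 + 47*j^3 - 3*j^2 - 44*j + 14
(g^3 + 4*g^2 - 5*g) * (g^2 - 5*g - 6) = g^5 - g^4 - 31*g^3 + g^2 + 30*g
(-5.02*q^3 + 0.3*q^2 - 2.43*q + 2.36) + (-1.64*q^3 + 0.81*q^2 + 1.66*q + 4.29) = -6.66*q^3 + 1.11*q^2 - 0.77*q + 6.65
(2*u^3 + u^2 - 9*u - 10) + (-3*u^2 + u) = 2*u^3 - 2*u^2 - 8*u - 10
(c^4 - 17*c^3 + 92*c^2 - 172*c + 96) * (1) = c^4 - 17*c^3 + 92*c^2 - 172*c + 96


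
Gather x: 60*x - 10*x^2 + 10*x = -10*x^2 + 70*x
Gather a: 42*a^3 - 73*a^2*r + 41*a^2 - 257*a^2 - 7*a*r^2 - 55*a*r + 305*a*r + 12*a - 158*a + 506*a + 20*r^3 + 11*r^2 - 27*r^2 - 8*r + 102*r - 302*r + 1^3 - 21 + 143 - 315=42*a^3 + a^2*(-73*r - 216) + a*(-7*r^2 + 250*r + 360) + 20*r^3 - 16*r^2 - 208*r - 192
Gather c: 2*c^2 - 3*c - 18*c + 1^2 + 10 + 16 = 2*c^2 - 21*c + 27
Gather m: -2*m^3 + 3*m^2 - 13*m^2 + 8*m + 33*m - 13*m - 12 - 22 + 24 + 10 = -2*m^3 - 10*m^2 + 28*m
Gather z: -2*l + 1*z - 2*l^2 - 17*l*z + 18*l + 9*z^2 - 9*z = -2*l^2 + 16*l + 9*z^2 + z*(-17*l - 8)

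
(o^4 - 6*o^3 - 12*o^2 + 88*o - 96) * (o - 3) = o^5 - 9*o^4 + 6*o^3 + 124*o^2 - 360*o + 288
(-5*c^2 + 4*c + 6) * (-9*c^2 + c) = 45*c^4 - 41*c^3 - 50*c^2 + 6*c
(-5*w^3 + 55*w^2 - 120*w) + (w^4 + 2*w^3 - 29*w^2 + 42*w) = w^4 - 3*w^3 + 26*w^2 - 78*w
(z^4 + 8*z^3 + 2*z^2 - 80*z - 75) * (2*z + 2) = 2*z^5 + 18*z^4 + 20*z^3 - 156*z^2 - 310*z - 150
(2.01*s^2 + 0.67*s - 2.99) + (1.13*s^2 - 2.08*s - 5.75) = 3.14*s^2 - 1.41*s - 8.74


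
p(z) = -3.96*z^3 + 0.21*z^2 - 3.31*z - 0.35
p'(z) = -11.88*z^2 + 0.42*z - 3.31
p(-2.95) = 112.90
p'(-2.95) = -107.93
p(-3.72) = 218.73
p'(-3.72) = -169.27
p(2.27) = -53.10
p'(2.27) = -63.57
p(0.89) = -5.92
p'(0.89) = -12.35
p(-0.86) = 5.17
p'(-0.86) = -12.46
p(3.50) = -179.15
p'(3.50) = -147.37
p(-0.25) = 0.55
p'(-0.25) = -4.16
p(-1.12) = 9.18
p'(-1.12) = -18.68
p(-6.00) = 882.43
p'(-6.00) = -433.51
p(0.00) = -0.35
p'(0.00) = -3.31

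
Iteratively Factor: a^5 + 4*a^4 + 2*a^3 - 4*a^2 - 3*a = (a)*(a^4 + 4*a^3 + 2*a^2 - 4*a - 3) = a*(a - 1)*(a^3 + 5*a^2 + 7*a + 3) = a*(a - 1)*(a + 1)*(a^2 + 4*a + 3) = a*(a - 1)*(a + 1)^2*(a + 3)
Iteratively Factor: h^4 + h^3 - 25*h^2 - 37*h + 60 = (h + 3)*(h^3 - 2*h^2 - 19*h + 20) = (h + 3)*(h + 4)*(h^2 - 6*h + 5) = (h - 5)*(h + 3)*(h + 4)*(h - 1)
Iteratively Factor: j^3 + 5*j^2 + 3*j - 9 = (j + 3)*(j^2 + 2*j - 3) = (j + 3)^2*(j - 1)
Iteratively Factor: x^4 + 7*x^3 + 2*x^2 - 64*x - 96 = (x + 4)*(x^3 + 3*x^2 - 10*x - 24) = (x - 3)*(x + 4)*(x^2 + 6*x + 8) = (x - 3)*(x + 4)^2*(x + 2)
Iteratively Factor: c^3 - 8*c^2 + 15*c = (c - 5)*(c^2 - 3*c) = (c - 5)*(c - 3)*(c)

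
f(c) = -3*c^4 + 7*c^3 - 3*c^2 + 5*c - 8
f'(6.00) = -1867.00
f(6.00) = -2462.00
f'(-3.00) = 536.00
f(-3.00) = -482.00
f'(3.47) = -264.34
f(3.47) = -169.25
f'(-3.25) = 658.25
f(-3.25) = -630.93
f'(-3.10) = 582.90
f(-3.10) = -537.92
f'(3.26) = -207.13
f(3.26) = -119.90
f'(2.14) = -29.27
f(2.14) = -5.35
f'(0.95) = 7.96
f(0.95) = -2.40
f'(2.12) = -27.68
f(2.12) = -4.79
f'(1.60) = 0.01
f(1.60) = 1.33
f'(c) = -12*c^3 + 21*c^2 - 6*c + 5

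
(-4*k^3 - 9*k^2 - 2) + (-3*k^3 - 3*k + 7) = -7*k^3 - 9*k^2 - 3*k + 5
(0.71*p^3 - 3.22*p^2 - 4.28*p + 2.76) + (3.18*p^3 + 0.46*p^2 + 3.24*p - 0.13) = 3.89*p^3 - 2.76*p^2 - 1.04*p + 2.63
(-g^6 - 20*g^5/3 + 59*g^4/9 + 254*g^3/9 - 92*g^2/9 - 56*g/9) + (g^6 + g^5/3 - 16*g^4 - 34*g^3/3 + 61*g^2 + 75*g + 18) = -19*g^5/3 - 85*g^4/9 + 152*g^3/9 + 457*g^2/9 + 619*g/9 + 18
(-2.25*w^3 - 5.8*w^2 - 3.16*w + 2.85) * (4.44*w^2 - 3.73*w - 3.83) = -9.99*w^5 - 17.3595*w^4 + 16.2211*w^3 + 46.6548*w^2 + 1.4723*w - 10.9155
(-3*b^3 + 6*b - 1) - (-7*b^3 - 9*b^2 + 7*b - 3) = 4*b^3 + 9*b^2 - b + 2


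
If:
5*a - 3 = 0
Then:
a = 3/5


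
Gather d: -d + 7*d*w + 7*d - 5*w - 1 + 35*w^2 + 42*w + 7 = d*(7*w + 6) + 35*w^2 + 37*w + 6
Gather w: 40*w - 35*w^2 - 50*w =-35*w^2 - 10*w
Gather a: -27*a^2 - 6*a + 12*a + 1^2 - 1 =-27*a^2 + 6*a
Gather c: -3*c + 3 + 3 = 6 - 3*c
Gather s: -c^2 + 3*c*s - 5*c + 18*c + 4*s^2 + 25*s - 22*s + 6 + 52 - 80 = -c^2 + 13*c + 4*s^2 + s*(3*c + 3) - 22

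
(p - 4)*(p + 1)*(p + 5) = p^3 + 2*p^2 - 19*p - 20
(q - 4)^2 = q^2 - 8*q + 16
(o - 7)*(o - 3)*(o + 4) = o^3 - 6*o^2 - 19*o + 84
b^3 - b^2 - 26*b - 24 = (b - 6)*(b + 1)*(b + 4)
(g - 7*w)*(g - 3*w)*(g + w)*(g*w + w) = g^4*w - 9*g^3*w^2 + g^3*w + 11*g^2*w^3 - 9*g^2*w^2 + 21*g*w^4 + 11*g*w^3 + 21*w^4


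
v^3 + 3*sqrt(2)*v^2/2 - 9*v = v*(v - 3*sqrt(2)/2)*(v + 3*sqrt(2))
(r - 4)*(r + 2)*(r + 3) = r^3 + r^2 - 14*r - 24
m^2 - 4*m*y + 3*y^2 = (m - 3*y)*(m - y)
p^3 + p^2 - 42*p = p*(p - 6)*(p + 7)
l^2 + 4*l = l*(l + 4)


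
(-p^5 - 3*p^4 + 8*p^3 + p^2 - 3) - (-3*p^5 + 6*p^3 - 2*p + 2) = 2*p^5 - 3*p^4 + 2*p^3 + p^2 + 2*p - 5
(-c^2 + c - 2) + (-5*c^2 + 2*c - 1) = -6*c^2 + 3*c - 3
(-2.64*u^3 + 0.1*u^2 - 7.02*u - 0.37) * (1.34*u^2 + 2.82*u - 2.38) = -3.5376*u^5 - 7.3108*u^4 - 2.8416*u^3 - 20.5302*u^2 + 15.6642*u + 0.8806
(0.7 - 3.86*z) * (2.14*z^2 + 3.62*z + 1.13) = -8.2604*z^3 - 12.4752*z^2 - 1.8278*z + 0.791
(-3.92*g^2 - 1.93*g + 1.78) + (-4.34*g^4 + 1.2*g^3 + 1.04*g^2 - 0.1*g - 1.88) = -4.34*g^4 + 1.2*g^3 - 2.88*g^2 - 2.03*g - 0.0999999999999999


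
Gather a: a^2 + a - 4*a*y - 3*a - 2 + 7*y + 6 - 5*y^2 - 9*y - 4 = a^2 + a*(-4*y - 2) - 5*y^2 - 2*y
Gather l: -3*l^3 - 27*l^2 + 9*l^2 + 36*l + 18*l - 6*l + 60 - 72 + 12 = -3*l^3 - 18*l^2 + 48*l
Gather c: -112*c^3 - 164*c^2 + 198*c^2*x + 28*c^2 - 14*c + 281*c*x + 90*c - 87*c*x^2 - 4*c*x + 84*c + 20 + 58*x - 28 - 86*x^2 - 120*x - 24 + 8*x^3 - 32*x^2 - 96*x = -112*c^3 + c^2*(198*x - 136) + c*(-87*x^2 + 277*x + 160) + 8*x^3 - 118*x^2 - 158*x - 32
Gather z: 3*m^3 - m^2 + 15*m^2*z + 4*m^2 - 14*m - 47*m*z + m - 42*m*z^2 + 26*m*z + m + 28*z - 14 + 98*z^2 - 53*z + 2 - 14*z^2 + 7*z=3*m^3 + 3*m^2 - 12*m + z^2*(84 - 42*m) + z*(15*m^2 - 21*m - 18) - 12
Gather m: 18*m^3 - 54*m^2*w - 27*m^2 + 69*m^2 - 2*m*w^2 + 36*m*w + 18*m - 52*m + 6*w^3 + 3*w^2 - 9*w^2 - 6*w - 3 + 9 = 18*m^3 + m^2*(42 - 54*w) + m*(-2*w^2 + 36*w - 34) + 6*w^3 - 6*w^2 - 6*w + 6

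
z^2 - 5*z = z*(z - 5)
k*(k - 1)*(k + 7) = k^3 + 6*k^2 - 7*k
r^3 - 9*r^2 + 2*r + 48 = (r - 8)*(r - 3)*(r + 2)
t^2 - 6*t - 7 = (t - 7)*(t + 1)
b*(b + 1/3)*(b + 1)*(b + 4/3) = b^4 + 8*b^3/3 + 19*b^2/9 + 4*b/9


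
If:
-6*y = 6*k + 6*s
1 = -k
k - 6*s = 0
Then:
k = -1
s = -1/6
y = 7/6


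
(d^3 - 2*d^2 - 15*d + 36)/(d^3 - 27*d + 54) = (d + 4)/(d + 6)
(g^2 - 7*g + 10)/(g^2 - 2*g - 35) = (-g^2 + 7*g - 10)/(-g^2 + 2*g + 35)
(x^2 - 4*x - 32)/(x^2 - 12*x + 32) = (x + 4)/(x - 4)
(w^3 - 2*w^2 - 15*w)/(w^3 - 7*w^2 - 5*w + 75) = w/(w - 5)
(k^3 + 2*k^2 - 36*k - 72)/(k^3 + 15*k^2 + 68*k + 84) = (k - 6)/(k + 7)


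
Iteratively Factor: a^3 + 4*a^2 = (a + 4)*(a^2) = a*(a + 4)*(a)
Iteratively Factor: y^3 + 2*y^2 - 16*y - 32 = (y + 2)*(y^2 - 16) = (y - 4)*(y + 2)*(y + 4)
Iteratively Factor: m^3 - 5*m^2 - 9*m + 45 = (m - 5)*(m^2 - 9) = (m - 5)*(m - 3)*(m + 3)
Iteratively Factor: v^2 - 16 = (v + 4)*(v - 4)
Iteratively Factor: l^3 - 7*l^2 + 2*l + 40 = (l - 5)*(l^2 - 2*l - 8) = (l - 5)*(l + 2)*(l - 4)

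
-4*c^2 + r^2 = (-2*c + r)*(2*c + r)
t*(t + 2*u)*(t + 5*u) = t^3 + 7*t^2*u + 10*t*u^2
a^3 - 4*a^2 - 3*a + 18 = (a - 3)^2*(a + 2)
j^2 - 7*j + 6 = (j - 6)*(j - 1)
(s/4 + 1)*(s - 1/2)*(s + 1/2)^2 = s^4/4 + 9*s^3/8 + 7*s^2/16 - 9*s/32 - 1/8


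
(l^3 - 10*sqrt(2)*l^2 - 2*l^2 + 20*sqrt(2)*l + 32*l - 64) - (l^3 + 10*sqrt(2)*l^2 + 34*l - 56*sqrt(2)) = -20*sqrt(2)*l^2 - 2*l^2 - 2*l + 20*sqrt(2)*l - 64 + 56*sqrt(2)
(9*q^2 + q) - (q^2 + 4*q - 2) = 8*q^2 - 3*q + 2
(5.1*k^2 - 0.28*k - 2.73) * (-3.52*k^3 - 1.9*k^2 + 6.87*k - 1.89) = -17.952*k^5 - 8.7044*k^4 + 45.1786*k^3 - 6.3756*k^2 - 18.2259*k + 5.1597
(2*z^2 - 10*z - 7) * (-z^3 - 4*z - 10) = -2*z^5 + 10*z^4 - z^3 + 20*z^2 + 128*z + 70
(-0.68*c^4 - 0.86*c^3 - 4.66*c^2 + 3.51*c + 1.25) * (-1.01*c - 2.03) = 0.6868*c^5 + 2.249*c^4 + 6.4524*c^3 + 5.9147*c^2 - 8.3878*c - 2.5375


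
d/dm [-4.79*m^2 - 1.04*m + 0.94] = -9.58*m - 1.04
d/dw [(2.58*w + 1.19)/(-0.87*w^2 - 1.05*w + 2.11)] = (2.2446*w^2 + 2.0706*w + 6.6933)/(0.7569*w^4 + 1.827*w^3 - 2.5689*w^2 - 4.431*w + 4.4521)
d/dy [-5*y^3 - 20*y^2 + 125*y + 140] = -15*y^2 - 40*y + 125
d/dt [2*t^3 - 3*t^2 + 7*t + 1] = 6*t^2 - 6*t + 7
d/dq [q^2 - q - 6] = 2*q - 1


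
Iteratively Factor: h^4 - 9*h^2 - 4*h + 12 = (h + 2)*(h^3 - 2*h^2 - 5*h + 6) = (h + 2)^2*(h^2 - 4*h + 3) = (h - 1)*(h + 2)^2*(h - 3)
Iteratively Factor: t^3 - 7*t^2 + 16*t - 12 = (t - 2)*(t^2 - 5*t + 6) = (t - 3)*(t - 2)*(t - 2)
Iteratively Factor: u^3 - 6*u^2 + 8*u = (u)*(u^2 - 6*u + 8) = u*(u - 4)*(u - 2)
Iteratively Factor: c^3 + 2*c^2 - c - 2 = (c + 2)*(c^2 - 1) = (c + 1)*(c + 2)*(c - 1)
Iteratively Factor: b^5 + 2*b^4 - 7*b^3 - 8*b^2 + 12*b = (b + 3)*(b^4 - b^3 - 4*b^2 + 4*b) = (b - 2)*(b + 3)*(b^3 + b^2 - 2*b) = (b - 2)*(b + 2)*(b + 3)*(b^2 - b) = b*(b - 2)*(b + 2)*(b + 3)*(b - 1)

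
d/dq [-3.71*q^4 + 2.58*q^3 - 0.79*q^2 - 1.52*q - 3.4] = -14.84*q^3 + 7.74*q^2 - 1.58*q - 1.52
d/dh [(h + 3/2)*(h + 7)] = 2*h + 17/2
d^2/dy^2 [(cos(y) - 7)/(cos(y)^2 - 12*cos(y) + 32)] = (-9*(1 - cos(2*y))^2*cos(y)/4 + 4*(1 - cos(2*y))^2 + 1933*cos(y) - 141*cos(2*y) - 33*cos(3*y)/2 + cos(5*y)/2 - 957)/((cos(y) - 8)^3*(cos(y) - 4)^3)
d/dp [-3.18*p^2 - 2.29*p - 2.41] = -6.36*p - 2.29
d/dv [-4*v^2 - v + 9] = -8*v - 1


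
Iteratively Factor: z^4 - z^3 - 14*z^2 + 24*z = (z - 3)*(z^3 + 2*z^2 - 8*z) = (z - 3)*(z + 4)*(z^2 - 2*z) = z*(z - 3)*(z + 4)*(z - 2)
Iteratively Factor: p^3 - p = (p + 1)*(p^2 - p) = (p - 1)*(p + 1)*(p)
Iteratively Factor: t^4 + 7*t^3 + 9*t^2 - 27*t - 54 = (t + 3)*(t^3 + 4*t^2 - 3*t - 18) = (t + 3)^2*(t^2 + t - 6) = (t - 2)*(t + 3)^2*(t + 3)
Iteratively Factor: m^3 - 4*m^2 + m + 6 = (m - 3)*(m^2 - m - 2) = (m - 3)*(m - 2)*(m + 1)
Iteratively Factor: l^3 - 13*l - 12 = (l + 1)*(l^2 - l - 12) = (l + 1)*(l + 3)*(l - 4)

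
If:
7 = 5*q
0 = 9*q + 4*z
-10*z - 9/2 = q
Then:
No Solution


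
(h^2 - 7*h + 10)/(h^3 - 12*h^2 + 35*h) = (h - 2)/(h*(h - 7))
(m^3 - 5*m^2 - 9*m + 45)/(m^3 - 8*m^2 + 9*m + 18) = (m^2 - 2*m - 15)/(m^2 - 5*m - 6)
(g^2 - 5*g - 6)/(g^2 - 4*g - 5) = (g - 6)/(g - 5)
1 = 1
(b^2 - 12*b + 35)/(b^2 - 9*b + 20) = (b - 7)/(b - 4)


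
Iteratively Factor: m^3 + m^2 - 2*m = (m - 1)*(m^2 + 2*m) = m*(m - 1)*(m + 2)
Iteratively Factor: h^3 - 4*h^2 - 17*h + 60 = (h - 3)*(h^2 - h - 20) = (h - 3)*(h + 4)*(h - 5)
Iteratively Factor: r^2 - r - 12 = (r + 3)*(r - 4)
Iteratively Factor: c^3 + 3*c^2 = (c + 3)*(c^2) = c*(c + 3)*(c)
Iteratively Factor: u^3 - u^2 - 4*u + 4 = (u + 2)*(u^2 - 3*u + 2) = (u - 1)*(u + 2)*(u - 2)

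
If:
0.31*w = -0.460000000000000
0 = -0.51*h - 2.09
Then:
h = -4.10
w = -1.48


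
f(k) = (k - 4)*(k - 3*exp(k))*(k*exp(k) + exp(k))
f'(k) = (1 - 3*exp(k))*(k - 4)*(k*exp(k) + exp(k)) + (k - 4)*(k - 3*exp(k))*(k*exp(k) + 2*exp(k)) + (k - 3*exp(k))*(k*exp(k) + exp(k)) = (k^3 - 6*k^2*exp(k) + 12*k*exp(k) - 10*k + 33*exp(k) - 4)*exp(k)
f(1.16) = 164.57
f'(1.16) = 350.50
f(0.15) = 17.16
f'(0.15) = 40.41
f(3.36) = 6668.28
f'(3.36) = 4636.38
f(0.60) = 48.24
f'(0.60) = 108.47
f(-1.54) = -1.40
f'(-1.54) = 1.67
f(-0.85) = 0.66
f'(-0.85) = 5.03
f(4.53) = -74422.16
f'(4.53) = -303681.08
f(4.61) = -102074.27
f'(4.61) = -390919.81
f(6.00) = -6801813.22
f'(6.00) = -18004460.67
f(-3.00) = -2.20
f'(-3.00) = -0.19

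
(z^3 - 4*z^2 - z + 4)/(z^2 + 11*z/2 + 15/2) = 2*(z^3 - 4*z^2 - z + 4)/(2*z^2 + 11*z + 15)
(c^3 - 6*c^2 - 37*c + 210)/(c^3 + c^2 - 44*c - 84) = (c - 5)/(c + 2)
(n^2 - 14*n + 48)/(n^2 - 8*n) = (n - 6)/n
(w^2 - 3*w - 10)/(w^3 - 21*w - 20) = (w + 2)/(w^2 + 5*w + 4)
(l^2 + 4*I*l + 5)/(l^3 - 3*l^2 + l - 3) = (l + 5*I)/(l^2 + l*(-3 + I) - 3*I)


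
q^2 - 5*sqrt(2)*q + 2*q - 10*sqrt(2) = (q + 2)*(q - 5*sqrt(2))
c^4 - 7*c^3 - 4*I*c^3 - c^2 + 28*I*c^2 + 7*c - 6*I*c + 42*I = (c - 7)*(c - 3*I)*(c - 2*I)*(c + I)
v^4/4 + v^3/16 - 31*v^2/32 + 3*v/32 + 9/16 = (v/4 + 1/2)*(v - 3/2)*(v - 1)*(v + 3/4)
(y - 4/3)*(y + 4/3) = y^2 - 16/9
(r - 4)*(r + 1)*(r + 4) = r^3 + r^2 - 16*r - 16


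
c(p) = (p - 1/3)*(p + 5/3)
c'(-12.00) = -22.67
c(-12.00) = 127.44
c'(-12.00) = -22.67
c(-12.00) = 127.44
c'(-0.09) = 1.15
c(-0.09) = -0.67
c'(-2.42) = -3.51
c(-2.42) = 2.07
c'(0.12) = 1.57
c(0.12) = -0.38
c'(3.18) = 7.69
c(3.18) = 13.80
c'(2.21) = 5.75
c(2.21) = 7.28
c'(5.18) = 11.69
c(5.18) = 33.18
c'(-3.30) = -5.27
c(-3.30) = 5.93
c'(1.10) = 3.53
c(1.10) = 2.12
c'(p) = 2*p + 4/3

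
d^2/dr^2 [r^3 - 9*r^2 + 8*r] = 6*r - 18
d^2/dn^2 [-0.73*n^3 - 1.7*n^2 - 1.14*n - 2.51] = -4.38*n - 3.4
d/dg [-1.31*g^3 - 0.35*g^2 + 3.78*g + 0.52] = -3.93*g^2 - 0.7*g + 3.78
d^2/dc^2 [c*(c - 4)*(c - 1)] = 6*c - 10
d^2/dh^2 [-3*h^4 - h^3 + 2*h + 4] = 6*h*(-6*h - 1)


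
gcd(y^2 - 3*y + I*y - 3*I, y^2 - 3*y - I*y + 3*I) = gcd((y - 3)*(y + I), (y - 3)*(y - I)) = y - 3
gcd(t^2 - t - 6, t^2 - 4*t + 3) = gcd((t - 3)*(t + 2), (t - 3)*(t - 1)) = t - 3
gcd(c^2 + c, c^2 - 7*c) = c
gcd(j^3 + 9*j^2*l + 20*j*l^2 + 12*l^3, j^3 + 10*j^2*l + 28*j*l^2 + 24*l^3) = j^2 + 8*j*l + 12*l^2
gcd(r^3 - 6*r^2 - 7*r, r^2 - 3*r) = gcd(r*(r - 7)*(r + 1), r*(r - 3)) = r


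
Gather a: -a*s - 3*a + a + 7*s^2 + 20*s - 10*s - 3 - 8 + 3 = a*(-s - 2) + 7*s^2 + 10*s - 8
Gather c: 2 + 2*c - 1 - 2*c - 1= 0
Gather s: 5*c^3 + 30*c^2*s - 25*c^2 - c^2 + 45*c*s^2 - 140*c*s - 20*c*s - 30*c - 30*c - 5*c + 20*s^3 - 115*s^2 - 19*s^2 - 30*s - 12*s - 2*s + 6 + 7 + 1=5*c^3 - 26*c^2 - 65*c + 20*s^3 + s^2*(45*c - 134) + s*(30*c^2 - 160*c - 44) + 14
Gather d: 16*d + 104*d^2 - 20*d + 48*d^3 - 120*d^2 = 48*d^3 - 16*d^2 - 4*d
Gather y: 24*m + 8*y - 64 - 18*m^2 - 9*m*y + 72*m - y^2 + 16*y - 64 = -18*m^2 + 96*m - y^2 + y*(24 - 9*m) - 128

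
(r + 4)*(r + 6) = r^2 + 10*r + 24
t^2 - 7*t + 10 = (t - 5)*(t - 2)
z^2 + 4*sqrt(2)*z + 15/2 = (z + 3*sqrt(2)/2)*(z + 5*sqrt(2)/2)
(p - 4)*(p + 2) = p^2 - 2*p - 8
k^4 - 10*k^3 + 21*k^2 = k^2*(k - 7)*(k - 3)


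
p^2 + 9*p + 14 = (p + 2)*(p + 7)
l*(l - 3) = l^2 - 3*l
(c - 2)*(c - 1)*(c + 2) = c^3 - c^2 - 4*c + 4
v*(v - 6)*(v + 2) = v^3 - 4*v^2 - 12*v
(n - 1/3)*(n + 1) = n^2 + 2*n/3 - 1/3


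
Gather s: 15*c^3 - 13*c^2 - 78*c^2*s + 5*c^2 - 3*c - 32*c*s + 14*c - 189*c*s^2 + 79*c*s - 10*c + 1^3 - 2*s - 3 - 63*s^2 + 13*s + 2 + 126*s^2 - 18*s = 15*c^3 - 8*c^2 + c + s^2*(63 - 189*c) + s*(-78*c^2 + 47*c - 7)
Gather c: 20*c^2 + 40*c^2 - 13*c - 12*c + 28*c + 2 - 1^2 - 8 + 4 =60*c^2 + 3*c - 3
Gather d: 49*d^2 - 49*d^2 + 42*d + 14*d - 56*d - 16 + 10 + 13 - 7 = 0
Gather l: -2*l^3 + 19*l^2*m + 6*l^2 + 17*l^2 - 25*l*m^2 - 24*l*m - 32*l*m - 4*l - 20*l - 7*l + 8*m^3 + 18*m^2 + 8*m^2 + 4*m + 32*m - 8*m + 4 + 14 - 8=-2*l^3 + l^2*(19*m + 23) + l*(-25*m^2 - 56*m - 31) + 8*m^3 + 26*m^2 + 28*m + 10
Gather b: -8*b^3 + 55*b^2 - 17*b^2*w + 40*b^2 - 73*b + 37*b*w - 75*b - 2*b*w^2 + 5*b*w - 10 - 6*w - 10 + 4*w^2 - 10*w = -8*b^3 + b^2*(95 - 17*w) + b*(-2*w^2 + 42*w - 148) + 4*w^2 - 16*w - 20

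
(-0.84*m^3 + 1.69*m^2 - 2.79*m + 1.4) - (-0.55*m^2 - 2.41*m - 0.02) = -0.84*m^3 + 2.24*m^2 - 0.38*m + 1.42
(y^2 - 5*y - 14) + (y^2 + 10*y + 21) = 2*y^2 + 5*y + 7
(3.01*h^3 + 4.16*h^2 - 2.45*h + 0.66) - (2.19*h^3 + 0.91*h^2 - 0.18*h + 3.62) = 0.82*h^3 + 3.25*h^2 - 2.27*h - 2.96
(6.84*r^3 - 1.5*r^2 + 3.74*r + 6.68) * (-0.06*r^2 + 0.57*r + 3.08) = -0.4104*r^5 + 3.9888*r^4 + 19.9878*r^3 - 2.889*r^2 + 15.3268*r + 20.5744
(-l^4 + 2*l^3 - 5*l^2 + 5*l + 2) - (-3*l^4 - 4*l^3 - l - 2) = 2*l^4 + 6*l^3 - 5*l^2 + 6*l + 4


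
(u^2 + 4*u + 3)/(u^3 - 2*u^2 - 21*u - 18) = 1/(u - 6)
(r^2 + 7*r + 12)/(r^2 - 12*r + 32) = (r^2 + 7*r + 12)/(r^2 - 12*r + 32)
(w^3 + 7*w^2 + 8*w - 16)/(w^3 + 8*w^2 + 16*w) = (w - 1)/w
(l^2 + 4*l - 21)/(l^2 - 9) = (l + 7)/(l + 3)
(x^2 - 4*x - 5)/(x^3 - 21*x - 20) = 1/(x + 4)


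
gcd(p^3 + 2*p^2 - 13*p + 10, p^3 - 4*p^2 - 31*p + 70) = p^2 + 3*p - 10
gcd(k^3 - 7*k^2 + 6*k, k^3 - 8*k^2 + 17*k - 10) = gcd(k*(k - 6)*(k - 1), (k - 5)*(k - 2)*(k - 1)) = k - 1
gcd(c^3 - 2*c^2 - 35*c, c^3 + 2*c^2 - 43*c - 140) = c^2 - 2*c - 35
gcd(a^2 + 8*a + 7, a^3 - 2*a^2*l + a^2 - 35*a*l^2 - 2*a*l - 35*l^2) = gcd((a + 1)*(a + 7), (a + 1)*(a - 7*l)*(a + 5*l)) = a + 1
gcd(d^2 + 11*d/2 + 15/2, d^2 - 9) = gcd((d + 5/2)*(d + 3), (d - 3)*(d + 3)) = d + 3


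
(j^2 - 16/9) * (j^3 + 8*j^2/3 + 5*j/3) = j^5 + 8*j^4/3 - j^3/9 - 128*j^2/27 - 80*j/27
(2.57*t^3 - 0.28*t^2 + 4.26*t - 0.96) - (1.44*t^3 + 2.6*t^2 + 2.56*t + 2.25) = 1.13*t^3 - 2.88*t^2 + 1.7*t - 3.21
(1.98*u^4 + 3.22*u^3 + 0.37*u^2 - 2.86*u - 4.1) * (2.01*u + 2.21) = 3.9798*u^5 + 10.848*u^4 + 7.8599*u^3 - 4.9309*u^2 - 14.5616*u - 9.061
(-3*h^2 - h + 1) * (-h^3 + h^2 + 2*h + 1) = 3*h^5 - 2*h^4 - 8*h^3 - 4*h^2 + h + 1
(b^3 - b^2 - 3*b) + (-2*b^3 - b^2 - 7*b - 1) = -b^3 - 2*b^2 - 10*b - 1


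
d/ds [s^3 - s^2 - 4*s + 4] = 3*s^2 - 2*s - 4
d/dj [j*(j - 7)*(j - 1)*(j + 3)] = 4*j^3 - 15*j^2 - 34*j + 21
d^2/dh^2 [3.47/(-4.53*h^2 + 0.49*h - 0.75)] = (142.415046*h^2 - 15.404718*h - 3.47*(9.06*h - 0.49)*(18.12*h - 0.98) + 23.57865)/(4.53*h^2 - 0.49*h + 0.75)^3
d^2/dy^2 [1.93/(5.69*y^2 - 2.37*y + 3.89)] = (-124.971746*y^2 + 52.053258*y + 1.93*(11.38*y - 2.37)*(22.76*y - 4.74) - 85.437626)/(5.69*y^2 - 2.37*y + 3.89)^3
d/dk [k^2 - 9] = 2*k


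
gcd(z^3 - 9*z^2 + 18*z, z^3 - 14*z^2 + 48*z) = z^2 - 6*z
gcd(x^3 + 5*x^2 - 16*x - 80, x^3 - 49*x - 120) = x + 5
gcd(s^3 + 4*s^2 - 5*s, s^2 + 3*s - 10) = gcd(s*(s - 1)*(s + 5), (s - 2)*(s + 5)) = s + 5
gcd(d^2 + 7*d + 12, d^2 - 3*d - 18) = d + 3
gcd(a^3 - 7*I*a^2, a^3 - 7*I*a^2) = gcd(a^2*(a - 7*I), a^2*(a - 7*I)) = a^3 - 7*I*a^2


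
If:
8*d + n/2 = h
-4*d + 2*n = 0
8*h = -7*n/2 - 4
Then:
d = -4/79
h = -36/79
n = -8/79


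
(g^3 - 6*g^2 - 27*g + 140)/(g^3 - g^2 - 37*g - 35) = (g - 4)/(g + 1)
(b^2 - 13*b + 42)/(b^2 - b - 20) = (-b^2 + 13*b - 42)/(-b^2 + b + 20)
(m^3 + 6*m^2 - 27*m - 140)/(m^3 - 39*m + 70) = (m + 4)/(m - 2)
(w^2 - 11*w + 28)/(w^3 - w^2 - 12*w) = (w - 7)/(w*(w + 3))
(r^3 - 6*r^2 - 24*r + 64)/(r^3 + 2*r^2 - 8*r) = (r - 8)/r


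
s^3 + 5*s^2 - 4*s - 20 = (s - 2)*(s + 2)*(s + 5)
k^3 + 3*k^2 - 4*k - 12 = (k - 2)*(k + 2)*(k + 3)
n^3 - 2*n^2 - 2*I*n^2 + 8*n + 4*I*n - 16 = (n - 2)*(n - 4*I)*(n + 2*I)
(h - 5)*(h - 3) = h^2 - 8*h + 15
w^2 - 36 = (w - 6)*(w + 6)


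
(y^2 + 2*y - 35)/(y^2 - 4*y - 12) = (-y^2 - 2*y + 35)/(-y^2 + 4*y + 12)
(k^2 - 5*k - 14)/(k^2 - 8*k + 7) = (k + 2)/(k - 1)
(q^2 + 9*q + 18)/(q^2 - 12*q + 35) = (q^2 + 9*q + 18)/(q^2 - 12*q + 35)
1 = 1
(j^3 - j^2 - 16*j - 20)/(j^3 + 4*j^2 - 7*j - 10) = (j^3 - j^2 - 16*j - 20)/(j^3 + 4*j^2 - 7*j - 10)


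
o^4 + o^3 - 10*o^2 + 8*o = o*(o - 2)*(o - 1)*(o + 4)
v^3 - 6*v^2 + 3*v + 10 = (v - 5)*(v - 2)*(v + 1)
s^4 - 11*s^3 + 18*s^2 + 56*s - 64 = (s - 8)*(s - 4)*(s - 1)*(s + 2)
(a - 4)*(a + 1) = a^2 - 3*a - 4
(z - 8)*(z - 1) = z^2 - 9*z + 8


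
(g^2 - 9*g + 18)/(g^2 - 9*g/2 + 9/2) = 2*(g - 6)/(2*g - 3)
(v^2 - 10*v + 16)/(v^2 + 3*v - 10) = (v - 8)/(v + 5)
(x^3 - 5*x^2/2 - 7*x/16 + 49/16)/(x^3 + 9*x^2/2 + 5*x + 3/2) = (16*x^2 - 56*x + 49)/(8*(2*x^2 + 7*x + 3))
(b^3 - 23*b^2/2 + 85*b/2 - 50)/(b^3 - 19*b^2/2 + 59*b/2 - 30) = (b - 5)/(b - 3)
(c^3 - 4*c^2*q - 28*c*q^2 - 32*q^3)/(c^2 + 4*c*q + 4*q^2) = c - 8*q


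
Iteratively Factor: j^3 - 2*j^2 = (j - 2)*(j^2) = j*(j - 2)*(j)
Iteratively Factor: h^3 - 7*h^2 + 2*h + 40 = (h - 4)*(h^2 - 3*h - 10) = (h - 4)*(h + 2)*(h - 5)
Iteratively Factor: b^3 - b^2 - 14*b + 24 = (b - 3)*(b^2 + 2*b - 8) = (b - 3)*(b + 4)*(b - 2)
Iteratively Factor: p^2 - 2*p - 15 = (p - 5)*(p + 3)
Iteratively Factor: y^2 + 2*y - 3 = (y + 3)*(y - 1)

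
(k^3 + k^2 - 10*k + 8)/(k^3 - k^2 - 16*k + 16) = (k - 2)/(k - 4)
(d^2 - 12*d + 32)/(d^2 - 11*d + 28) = (d - 8)/(d - 7)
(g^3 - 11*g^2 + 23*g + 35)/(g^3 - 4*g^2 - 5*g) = (g - 7)/g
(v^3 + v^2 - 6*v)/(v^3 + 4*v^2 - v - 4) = v*(v^2 + v - 6)/(v^3 + 4*v^2 - v - 4)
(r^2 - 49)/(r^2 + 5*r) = (r^2 - 49)/(r*(r + 5))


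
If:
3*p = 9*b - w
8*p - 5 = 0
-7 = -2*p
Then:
No Solution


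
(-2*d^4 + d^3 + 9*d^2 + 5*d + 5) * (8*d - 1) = -16*d^5 + 10*d^4 + 71*d^3 + 31*d^2 + 35*d - 5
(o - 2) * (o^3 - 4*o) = o^4 - 2*o^3 - 4*o^2 + 8*o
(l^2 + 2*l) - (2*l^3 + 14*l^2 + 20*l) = -2*l^3 - 13*l^2 - 18*l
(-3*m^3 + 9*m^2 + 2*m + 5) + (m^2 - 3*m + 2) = -3*m^3 + 10*m^2 - m + 7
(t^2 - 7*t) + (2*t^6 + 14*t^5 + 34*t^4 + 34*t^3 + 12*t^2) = 2*t^6 + 14*t^5 + 34*t^4 + 34*t^3 + 13*t^2 - 7*t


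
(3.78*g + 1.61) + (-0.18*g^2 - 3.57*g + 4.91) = -0.18*g^2 + 0.21*g + 6.52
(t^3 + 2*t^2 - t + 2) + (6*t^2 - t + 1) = t^3 + 8*t^2 - 2*t + 3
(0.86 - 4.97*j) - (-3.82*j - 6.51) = 7.37 - 1.15*j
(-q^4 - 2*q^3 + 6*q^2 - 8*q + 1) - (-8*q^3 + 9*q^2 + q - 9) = -q^4 + 6*q^3 - 3*q^2 - 9*q + 10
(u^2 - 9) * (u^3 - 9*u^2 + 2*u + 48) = u^5 - 9*u^4 - 7*u^3 + 129*u^2 - 18*u - 432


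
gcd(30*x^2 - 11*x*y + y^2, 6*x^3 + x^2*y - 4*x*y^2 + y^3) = 1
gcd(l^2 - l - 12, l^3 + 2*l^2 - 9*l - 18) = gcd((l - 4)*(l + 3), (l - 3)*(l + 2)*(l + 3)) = l + 3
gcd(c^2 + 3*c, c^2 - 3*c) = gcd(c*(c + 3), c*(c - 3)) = c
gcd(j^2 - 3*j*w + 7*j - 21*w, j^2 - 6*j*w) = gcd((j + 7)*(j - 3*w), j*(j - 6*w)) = 1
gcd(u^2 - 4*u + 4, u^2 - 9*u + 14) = u - 2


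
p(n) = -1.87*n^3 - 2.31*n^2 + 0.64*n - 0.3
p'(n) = -5.61*n^2 - 4.62*n + 0.64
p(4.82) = -260.28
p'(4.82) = -151.96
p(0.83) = -2.43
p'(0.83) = -7.06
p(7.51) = -917.84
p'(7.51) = -350.46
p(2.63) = -48.61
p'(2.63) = -50.31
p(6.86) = -708.31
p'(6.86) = -295.06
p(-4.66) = 135.79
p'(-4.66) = -99.66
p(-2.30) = 8.76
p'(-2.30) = -18.41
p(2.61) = -47.61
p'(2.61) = -49.63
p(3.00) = -69.66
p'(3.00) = -63.71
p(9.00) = -1544.88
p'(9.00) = -495.35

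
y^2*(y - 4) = y^3 - 4*y^2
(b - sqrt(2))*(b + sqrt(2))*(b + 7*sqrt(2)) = b^3 + 7*sqrt(2)*b^2 - 2*b - 14*sqrt(2)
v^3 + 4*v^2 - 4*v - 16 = (v - 2)*(v + 2)*(v + 4)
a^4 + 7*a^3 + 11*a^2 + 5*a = a*(a + 1)^2*(a + 5)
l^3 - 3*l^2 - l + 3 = (l - 3)*(l - 1)*(l + 1)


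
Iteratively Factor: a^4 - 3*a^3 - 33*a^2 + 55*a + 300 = (a + 3)*(a^3 - 6*a^2 - 15*a + 100) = (a - 5)*(a + 3)*(a^2 - a - 20) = (a - 5)^2*(a + 3)*(a + 4)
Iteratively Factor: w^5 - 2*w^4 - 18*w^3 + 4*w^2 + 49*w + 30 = (w + 1)*(w^4 - 3*w^3 - 15*w^2 + 19*w + 30) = (w - 2)*(w + 1)*(w^3 - w^2 - 17*w - 15) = (w - 2)*(w + 1)^2*(w^2 - 2*w - 15) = (w - 2)*(w + 1)^2*(w + 3)*(w - 5)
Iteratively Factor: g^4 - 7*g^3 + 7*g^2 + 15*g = (g + 1)*(g^3 - 8*g^2 + 15*g) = (g - 5)*(g + 1)*(g^2 - 3*g) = (g - 5)*(g - 3)*(g + 1)*(g)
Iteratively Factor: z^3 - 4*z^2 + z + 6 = (z + 1)*(z^2 - 5*z + 6) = (z - 3)*(z + 1)*(z - 2)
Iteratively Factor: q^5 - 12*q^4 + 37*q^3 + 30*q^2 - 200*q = (q)*(q^4 - 12*q^3 + 37*q^2 + 30*q - 200) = q*(q + 2)*(q^3 - 14*q^2 + 65*q - 100) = q*(q - 5)*(q + 2)*(q^2 - 9*q + 20) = q*(q - 5)*(q - 4)*(q + 2)*(q - 5)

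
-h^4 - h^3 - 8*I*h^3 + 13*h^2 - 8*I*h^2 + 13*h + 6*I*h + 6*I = (h + I)*(h + 6*I)*(-I*h + 1)*(-I*h - I)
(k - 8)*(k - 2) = k^2 - 10*k + 16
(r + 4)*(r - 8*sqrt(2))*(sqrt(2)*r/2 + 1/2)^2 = r^4/2 - 7*sqrt(2)*r^3/2 + 2*r^3 - 14*sqrt(2)*r^2 - 31*r^2/4 - 31*r - 2*sqrt(2)*r - 8*sqrt(2)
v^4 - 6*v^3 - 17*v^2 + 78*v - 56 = (v - 7)*(v - 2)*(v - 1)*(v + 4)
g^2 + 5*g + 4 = (g + 1)*(g + 4)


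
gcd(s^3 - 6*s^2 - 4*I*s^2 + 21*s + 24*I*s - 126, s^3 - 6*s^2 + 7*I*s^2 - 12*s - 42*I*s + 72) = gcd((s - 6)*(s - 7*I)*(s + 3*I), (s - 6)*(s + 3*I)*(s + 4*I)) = s^2 + s*(-6 + 3*I) - 18*I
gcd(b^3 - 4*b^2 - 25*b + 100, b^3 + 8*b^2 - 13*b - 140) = b^2 + b - 20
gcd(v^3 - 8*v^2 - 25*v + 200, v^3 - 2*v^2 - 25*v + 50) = v^2 - 25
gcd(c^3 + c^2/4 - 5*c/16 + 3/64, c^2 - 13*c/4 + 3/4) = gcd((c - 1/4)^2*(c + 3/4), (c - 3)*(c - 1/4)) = c - 1/4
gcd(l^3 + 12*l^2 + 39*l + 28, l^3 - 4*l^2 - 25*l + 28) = l + 4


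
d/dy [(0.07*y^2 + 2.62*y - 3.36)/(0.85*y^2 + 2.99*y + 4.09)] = (-2.0177*y^2 + 6.2846*y + 20.7622)/(0.7225*y^4 + 5.083*y^3 + 15.8931*y^2 + 24.4582*y + 16.7281)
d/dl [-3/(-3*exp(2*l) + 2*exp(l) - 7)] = (6 - 18*exp(l))*exp(l)/(3*exp(2*l) - 2*exp(l) + 7)^2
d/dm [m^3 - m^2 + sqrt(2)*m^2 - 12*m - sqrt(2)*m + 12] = 3*m^2 - 2*m + 2*sqrt(2)*m - 12 - sqrt(2)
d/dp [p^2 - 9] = 2*p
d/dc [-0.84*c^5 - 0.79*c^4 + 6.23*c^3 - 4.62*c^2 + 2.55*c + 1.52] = -4.2*c^4 - 3.16*c^3 + 18.69*c^2 - 9.24*c + 2.55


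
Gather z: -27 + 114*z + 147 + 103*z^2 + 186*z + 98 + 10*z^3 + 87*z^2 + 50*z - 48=10*z^3 + 190*z^2 + 350*z + 170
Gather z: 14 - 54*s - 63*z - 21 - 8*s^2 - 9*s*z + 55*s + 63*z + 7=-8*s^2 - 9*s*z + s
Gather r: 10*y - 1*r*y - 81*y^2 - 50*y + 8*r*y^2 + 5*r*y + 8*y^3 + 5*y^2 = r*(8*y^2 + 4*y) + 8*y^3 - 76*y^2 - 40*y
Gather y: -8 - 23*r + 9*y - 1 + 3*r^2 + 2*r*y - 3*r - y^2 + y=3*r^2 - 26*r - y^2 + y*(2*r + 10) - 9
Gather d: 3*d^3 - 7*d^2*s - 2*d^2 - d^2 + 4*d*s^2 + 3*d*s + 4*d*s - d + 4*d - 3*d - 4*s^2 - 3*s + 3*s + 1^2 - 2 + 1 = 3*d^3 + d^2*(-7*s - 3) + d*(4*s^2 + 7*s) - 4*s^2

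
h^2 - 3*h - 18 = (h - 6)*(h + 3)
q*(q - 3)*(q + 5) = q^3 + 2*q^2 - 15*q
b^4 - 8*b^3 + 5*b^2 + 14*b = b*(b - 7)*(b - 2)*(b + 1)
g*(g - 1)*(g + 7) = g^3 + 6*g^2 - 7*g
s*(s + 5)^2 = s^3 + 10*s^2 + 25*s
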